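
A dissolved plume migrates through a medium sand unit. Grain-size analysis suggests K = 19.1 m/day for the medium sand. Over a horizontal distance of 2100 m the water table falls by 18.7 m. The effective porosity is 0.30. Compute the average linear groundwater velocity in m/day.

0.567

Hydraulic gradient i = Δh / L = 18.7 / 2100 = 0.008905.
Darcy flux q = K · i = 19.10 × 0.008905 = 0.1701 m/day.
Seepage velocity v = q / n_e = 0.1701 / 0.30 = 0.5669 m/day.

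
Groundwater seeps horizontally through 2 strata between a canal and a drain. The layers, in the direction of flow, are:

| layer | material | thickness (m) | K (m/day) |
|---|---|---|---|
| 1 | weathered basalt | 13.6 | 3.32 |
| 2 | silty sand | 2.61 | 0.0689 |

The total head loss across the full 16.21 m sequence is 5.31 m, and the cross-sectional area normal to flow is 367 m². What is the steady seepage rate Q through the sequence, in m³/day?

Flow is perpendicular to layering, so the layers act in series and the equivalent K is the thickness-weighted harmonic mean.
Total thickness L = 13.6 + 2.61 = 16.21 m.
Σ(b_i/K_i) = 13.6/3.32 + 2.61/0.0689 = 41.98 d.
K_eq = L / Σ(b_i/K_i) = 16.21 / 41.98 = 0.3862 m/day.
Q = K_eq · A · (Δh/L) = 0.3862 × 367 × (5.31/16.21) = 46.42 m³/day.

46.4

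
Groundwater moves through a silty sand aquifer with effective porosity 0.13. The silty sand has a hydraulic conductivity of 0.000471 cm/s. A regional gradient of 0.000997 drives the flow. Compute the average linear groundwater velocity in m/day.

Convert K: 0.000471 cm/s × 864 = 0.4069 m/day.
Hydraulic gradient i = 0.000997.
Darcy flux q = K · i = 0.4069 × 0.0009970 = 0.0004057 m/day.
Seepage velocity v = q / n_e = 0.0004057 / 0.13 = 0.003121 m/day.

0.00312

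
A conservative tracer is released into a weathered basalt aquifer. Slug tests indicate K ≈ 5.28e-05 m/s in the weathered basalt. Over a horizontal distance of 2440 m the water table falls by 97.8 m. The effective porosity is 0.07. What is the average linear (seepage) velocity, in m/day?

Convert K: 5.28e-05 m/s × 86400 = 4.562 m/day.
Hydraulic gradient i = Δh / L = 97.8 / 2440 = 0.04008.
Darcy flux q = K · i = 4.562 × 0.04008 = 0.1829 m/day.
Seepage velocity v = q / n_e = 0.1829 / 0.07 = 2.612 m/day.

2.61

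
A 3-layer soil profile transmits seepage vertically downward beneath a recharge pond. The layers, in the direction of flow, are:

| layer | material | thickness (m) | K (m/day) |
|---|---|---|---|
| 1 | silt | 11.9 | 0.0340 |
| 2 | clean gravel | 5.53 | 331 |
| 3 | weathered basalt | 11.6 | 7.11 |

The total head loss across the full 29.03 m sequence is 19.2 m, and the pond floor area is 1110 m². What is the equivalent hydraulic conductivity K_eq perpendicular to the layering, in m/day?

0.0826

Flow is perpendicular to layering, so the layers act in series and the equivalent K is the thickness-weighted harmonic mean.
Total thickness L = 11.9 + 5.53 + 11.6 = 29.03 m.
Σ(b_i/K_i) = 11.9/0.0340 + 5.53/331 + 11.6/7.11 = 351.6 d.
K_eq = L / Σ(b_i/K_i) = 29.03 / 351.6 = 0.08255 m/day.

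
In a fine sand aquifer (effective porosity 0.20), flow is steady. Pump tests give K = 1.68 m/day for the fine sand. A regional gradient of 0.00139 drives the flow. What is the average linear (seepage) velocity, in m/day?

0.0117

Hydraulic gradient i = 0.00139.
Darcy flux q = K · i = 1.680 × 0.001390 = 0.002335 m/day.
Seepage velocity v = q / n_e = 0.002335 / 0.20 = 0.01168 m/day.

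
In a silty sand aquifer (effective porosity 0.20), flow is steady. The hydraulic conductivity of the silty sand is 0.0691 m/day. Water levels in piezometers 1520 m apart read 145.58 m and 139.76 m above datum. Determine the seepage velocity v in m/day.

Hydraulic gradient i = (145.58 − 139.76) / 1520 = 5.82 / 1520 = 0.003829.
Darcy flux q = K · i = 0.06910 × 0.003829 = 0.0002646 m/day.
Seepage velocity v = q / n_e = 0.0002646 / 0.20 = 0.001323 m/day.

0.00132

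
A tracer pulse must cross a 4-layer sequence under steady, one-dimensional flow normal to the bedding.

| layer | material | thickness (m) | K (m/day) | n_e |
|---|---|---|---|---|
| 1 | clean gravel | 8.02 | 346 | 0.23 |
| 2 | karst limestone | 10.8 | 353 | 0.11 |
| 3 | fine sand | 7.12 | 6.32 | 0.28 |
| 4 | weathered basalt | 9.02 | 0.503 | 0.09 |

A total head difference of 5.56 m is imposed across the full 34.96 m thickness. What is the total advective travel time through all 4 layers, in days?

With flow normal to the layers, continuity requires the same specific discharge q through every layer.
Σ(b_i/K_i) = 8.02/346 + 10.8/353 + 7.12/6.32 + 9.02/0.503 = 19.11 d.
q = Δh / Σ(b_i/K_i) = 5.56 / 19.11 = 0.2909 m/day.
In each layer the seepage velocity is v_i = q/n_i, so the layer transit time is t_i = b_i·n_i / q:
  layer 1 (clean gravel): t_1 = 8.02 × 0.23 / 0.2909 = 6.341 d
  layer 2 (karst limestone): t_2 = 10.8 × 0.11 / 0.2909 = 4.084 d
  layer 3 (fine sand): t_3 = 7.12 × 0.28 / 0.2909 = 6.853 d
  layer 4 (weathered basalt): t_4 = 9.02 × 0.09 / 0.2909 = 2.791 d
Total t = Σ t_i = 20.07 days.

20.1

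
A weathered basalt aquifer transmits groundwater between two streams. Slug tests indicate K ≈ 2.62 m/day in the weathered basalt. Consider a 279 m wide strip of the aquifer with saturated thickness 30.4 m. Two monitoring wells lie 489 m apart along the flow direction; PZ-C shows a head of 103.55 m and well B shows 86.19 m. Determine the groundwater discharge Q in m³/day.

Cross-sectional area A = 279 × 30.4 = 8482 m².
Hydraulic gradient i = (103.55 − 86.19) / 489 = 17.36 / 489 = 0.03550.
Darcy's law: Q = K · A · i = 2.620 × 8482 × 0.03550 = 788.9 m³/day.

789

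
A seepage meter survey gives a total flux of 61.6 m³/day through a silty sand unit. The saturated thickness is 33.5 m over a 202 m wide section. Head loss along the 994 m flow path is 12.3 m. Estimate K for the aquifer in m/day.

0.736

Cross-sectional area A = 202 × 33.5 = 6767 m².
Hydraulic gradient i = Δh / L = 12.3 / 994 = 0.01237.
From Q = K·A·i, K = Q / (A·i) = 61.6 / (6767 × 0.01237) = 0.7356 m/day.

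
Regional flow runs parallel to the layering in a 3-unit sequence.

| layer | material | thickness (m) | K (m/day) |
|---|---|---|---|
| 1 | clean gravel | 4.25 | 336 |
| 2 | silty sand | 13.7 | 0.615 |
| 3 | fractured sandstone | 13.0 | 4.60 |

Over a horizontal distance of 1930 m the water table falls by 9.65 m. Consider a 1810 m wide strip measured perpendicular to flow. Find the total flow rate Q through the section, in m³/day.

13500

Flow is parallel to layering, so each bed carries its own Darcy discharge and the transmissivities add.
Σ(K_i·b_i) = 336×4.25 + 0.615×13.7 + 4.60×13.0 = 1496 m²/day.
Hydraulic gradient i = Δh / L = 9.65 / 1930 = 0.005000.
Q = Σ(K_i·b_i) · W · i = 1496 × 1810 × 0.005000 = 13541 m³/day.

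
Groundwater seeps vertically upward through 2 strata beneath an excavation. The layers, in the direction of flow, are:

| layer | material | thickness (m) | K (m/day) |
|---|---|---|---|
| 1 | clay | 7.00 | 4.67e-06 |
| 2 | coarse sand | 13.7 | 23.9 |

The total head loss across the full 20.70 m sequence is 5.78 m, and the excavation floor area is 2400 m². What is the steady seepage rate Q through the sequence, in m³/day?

Flow is perpendicular to layering, so the layers act in series and the equivalent K is the thickness-weighted harmonic mean.
Total thickness L = 7.00 + 13.7 = 20.70 m.
Σ(b_i/K_i) = 7.00/4.67e-06 + 13.7/23.9 = 1.499e+06 d.
K_eq = L / Σ(b_i/K_i) = 20.70 / 1.499e+06 = 1.381e-05 m/day.
Q = K_eq · A · (Δh/L) = 1.381e-05 × 2400 × (5.78/20.70) = 0.009255 m³/day.

0.00925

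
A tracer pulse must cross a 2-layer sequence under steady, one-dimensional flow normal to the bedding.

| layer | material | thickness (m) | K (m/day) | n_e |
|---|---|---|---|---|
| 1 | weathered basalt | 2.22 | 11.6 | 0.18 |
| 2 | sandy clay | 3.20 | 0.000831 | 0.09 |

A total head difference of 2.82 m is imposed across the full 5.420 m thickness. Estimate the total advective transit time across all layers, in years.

2.57

With flow normal to the layers, continuity requires the same specific discharge q through every layer.
Σ(b_i/K_i) = 2.22/11.6 + 3.20/0.000831 = 3851 d.
q = Δh / Σ(b_i/K_i) = 2.82 / 3851 = 0.0007323 m/day.
In each layer the seepage velocity is v_i = q/n_i, so the layer transit time is t_i = b_i·n_i / q:
  layer 1 (weathered basalt): t_1 = 2.22 × 0.18 / 0.0007323 = 545.7 d
  layer 2 (sandy clay): t_2 = 3.20 × 0.09 / 0.0007323 = 393.3 d
Total t = Σ t_i = 939.0 days = 2.571 years.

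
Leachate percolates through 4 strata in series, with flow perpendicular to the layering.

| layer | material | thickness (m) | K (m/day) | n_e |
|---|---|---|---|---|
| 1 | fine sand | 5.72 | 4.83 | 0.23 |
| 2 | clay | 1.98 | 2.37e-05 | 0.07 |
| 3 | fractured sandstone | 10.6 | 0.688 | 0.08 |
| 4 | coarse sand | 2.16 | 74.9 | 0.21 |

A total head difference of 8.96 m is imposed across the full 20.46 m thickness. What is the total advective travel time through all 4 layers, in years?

70.4

With flow normal to the layers, continuity requires the same specific discharge q through every layer.
Σ(b_i/K_i) = 5.72/4.83 + 1.98/2.37e-05 + 10.6/0.688 + 2.16/74.9 = 83561 d.
q = Δh / Σ(b_i/K_i) = 8.96 / 83561 = 0.0001072 m/day.
In each layer the seepage velocity is v_i = q/n_i, so the layer transit time is t_i = b_i·n_i / q:
  layer 1 (fine sand): t_1 = 5.72 × 0.23 / 0.0001072 = 12269 d
  layer 2 (clay): t_2 = 1.98 × 0.07 / 0.0001072 = 1293 d
  layer 3 (fractured sandstone): t_3 = 10.6 × 0.08 / 0.0001072 = 7908 d
  layer 4 (coarse sand): t_4 = 2.16 × 0.21 / 0.0001072 = 4230 d
Total t = Σ t_i = 25701 days = 70.36 years.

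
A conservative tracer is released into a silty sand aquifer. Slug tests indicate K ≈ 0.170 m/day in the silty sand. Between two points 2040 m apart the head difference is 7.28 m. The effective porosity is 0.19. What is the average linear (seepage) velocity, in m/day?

Hydraulic gradient i = Δh / L = 7.28 / 2040 = 0.003569.
Darcy flux q = K · i = 0.1700 × 0.003569 = 0.0006067 m/day.
Seepage velocity v = q / n_e = 0.0006067 / 0.19 = 0.003193 m/day.

0.00319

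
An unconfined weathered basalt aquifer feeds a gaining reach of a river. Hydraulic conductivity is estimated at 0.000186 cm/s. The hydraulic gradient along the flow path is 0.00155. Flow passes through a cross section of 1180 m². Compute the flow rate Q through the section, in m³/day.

Convert K: 0.000186 cm/s × 864 = 0.1607 m/day.
Hydraulic gradient i = 0.00155.
Darcy's law: Q = K · A · i = 0.1607 × 1180 × 0.001550 = 0.2939 m³/day.

0.294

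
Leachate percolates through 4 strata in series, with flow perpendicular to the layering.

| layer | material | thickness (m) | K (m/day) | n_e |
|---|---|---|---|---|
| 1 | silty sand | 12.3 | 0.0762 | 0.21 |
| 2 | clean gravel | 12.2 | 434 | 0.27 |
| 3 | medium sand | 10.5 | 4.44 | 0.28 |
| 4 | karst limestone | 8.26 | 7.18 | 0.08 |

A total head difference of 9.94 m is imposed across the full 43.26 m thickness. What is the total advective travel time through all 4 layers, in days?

157

With flow normal to the layers, continuity requires the same specific discharge q through every layer.
Σ(b_i/K_i) = 12.3/0.0762 + 12.2/434 + 10.5/4.44 + 8.26/7.18 = 165.0 d.
q = Δh / Σ(b_i/K_i) = 9.94 / 165.0 = 0.06026 m/day.
In each layer the seepage velocity is v_i = q/n_i, so the layer transit time is t_i = b_i·n_i / q:
  layer 1 (silty sand): t_1 = 12.3 × 0.21 / 0.06026 = 42.87 d
  layer 2 (clean gravel): t_2 = 12.2 × 0.27 / 0.06026 = 54.67 d
  layer 3 (medium sand): t_3 = 10.5 × 0.28 / 0.06026 = 48.79 d
  layer 4 (karst limestone): t_4 = 8.26 × 0.08 / 0.06026 = 10.97 d
Total t = Σ t_i = 157.3 days.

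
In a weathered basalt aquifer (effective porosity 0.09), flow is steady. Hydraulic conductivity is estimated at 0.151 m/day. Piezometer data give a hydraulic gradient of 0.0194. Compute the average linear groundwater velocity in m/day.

Hydraulic gradient i = 0.0194.
Darcy flux q = K · i = 0.1510 × 0.01940 = 0.002929 m/day.
Seepage velocity v = q / n_e = 0.002929 / 0.09 = 0.03255 m/day.

0.0325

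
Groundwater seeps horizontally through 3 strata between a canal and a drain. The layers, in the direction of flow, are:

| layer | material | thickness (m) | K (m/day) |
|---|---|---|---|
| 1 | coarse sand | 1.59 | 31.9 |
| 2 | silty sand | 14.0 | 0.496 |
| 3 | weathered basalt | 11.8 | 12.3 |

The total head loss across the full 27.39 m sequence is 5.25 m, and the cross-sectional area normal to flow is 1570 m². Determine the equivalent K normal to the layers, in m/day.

0.937

Flow is perpendicular to layering, so the layers act in series and the equivalent K is the thickness-weighted harmonic mean.
Total thickness L = 1.59 + 14.0 + 11.8 = 27.39 m.
Σ(b_i/K_i) = 1.59/31.9 + 14.0/0.496 + 11.8/12.3 = 29.23 d.
K_eq = L / Σ(b_i/K_i) = 27.39 / 29.23 = 0.9369 m/day.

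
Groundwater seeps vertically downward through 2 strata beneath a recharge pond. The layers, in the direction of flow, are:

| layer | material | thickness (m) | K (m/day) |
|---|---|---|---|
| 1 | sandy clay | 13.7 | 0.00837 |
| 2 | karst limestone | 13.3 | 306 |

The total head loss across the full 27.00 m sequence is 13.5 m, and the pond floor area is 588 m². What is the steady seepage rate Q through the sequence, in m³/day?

4.85

Flow is perpendicular to layering, so the layers act in series and the equivalent K is the thickness-weighted harmonic mean.
Total thickness L = 13.7 + 13.3 = 27.00 m.
Σ(b_i/K_i) = 13.7/0.00837 + 13.3/306 = 1637 d.
K_eq = L / Σ(b_i/K_i) = 27.00 / 1637 = 0.01650 m/day.
Q = K_eq · A · (Δh/L) = 0.01650 × 588 × (13.5/27.00) = 4.850 m³/day.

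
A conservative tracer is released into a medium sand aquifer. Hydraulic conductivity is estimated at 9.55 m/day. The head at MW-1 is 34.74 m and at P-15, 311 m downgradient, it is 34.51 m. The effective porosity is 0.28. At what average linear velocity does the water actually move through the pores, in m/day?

0.0252

Hydraulic gradient i = (34.74 − 34.51) / 311 = 0.23 / 311 = 0.0007395.
Darcy flux q = K · i = 9.550 × 0.0007395 = 0.007063 m/day.
Seepage velocity v = q / n_e = 0.007063 / 0.28 = 0.02522 m/day.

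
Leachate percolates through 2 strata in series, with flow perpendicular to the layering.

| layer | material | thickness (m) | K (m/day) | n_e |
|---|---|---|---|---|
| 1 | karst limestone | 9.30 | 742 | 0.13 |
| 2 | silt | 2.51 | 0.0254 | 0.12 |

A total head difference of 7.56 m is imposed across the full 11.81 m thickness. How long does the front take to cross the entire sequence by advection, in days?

19.7

With flow normal to the layers, continuity requires the same specific discharge q through every layer.
Σ(b_i/K_i) = 9.30/742 + 2.51/0.0254 = 98.83 d.
q = Δh / Σ(b_i/K_i) = 7.56 / 98.83 = 0.07649 m/day.
In each layer the seepage velocity is v_i = q/n_i, so the layer transit time is t_i = b_i·n_i / q:
  layer 1 (karst limestone): t_1 = 9.30 × 0.13 / 0.07649 = 15.81 d
  layer 2 (silt): t_2 = 2.51 × 0.12 / 0.07649 = 3.938 d
Total t = Σ t_i = 19.74 days.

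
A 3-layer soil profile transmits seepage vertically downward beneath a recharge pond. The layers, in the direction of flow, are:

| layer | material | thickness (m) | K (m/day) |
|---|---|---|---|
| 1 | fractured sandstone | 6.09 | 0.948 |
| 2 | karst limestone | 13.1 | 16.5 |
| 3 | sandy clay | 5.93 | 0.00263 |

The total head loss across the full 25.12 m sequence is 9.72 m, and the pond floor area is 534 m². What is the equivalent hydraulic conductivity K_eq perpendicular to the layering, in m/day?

Flow is perpendicular to layering, so the layers act in series and the equivalent K is the thickness-weighted harmonic mean.
Total thickness L = 6.09 + 13.1 + 5.93 = 25.12 m.
Σ(b_i/K_i) = 6.09/0.948 + 13.1/16.5 + 5.93/0.00263 = 2262 d.
K_eq = L / Σ(b_i/K_i) = 25.12 / 2262 = 0.01111 m/day.

0.0111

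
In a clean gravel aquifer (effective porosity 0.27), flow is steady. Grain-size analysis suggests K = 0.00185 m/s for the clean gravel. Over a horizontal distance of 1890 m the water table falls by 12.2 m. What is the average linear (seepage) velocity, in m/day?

Convert K: 0.00185 m/s × 86400 = 159.8 m/day.
Hydraulic gradient i = Δh / L = 12.2 / 1890 = 0.006455.
Darcy flux q = K · i = 159.8 × 0.006455 = 1.032 m/day.
Seepage velocity v = q / n_e = 1.032 / 0.27 = 3.821 m/day.

3.82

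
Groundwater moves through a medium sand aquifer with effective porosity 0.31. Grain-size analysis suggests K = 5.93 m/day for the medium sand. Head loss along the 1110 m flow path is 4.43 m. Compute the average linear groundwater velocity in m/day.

0.0763

Hydraulic gradient i = Δh / L = 4.43 / 1110 = 0.003991.
Darcy flux q = K · i = 5.930 × 0.003991 = 0.02367 m/day.
Seepage velocity v = q / n_e = 0.02367 / 0.31 = 0.07634 m/day.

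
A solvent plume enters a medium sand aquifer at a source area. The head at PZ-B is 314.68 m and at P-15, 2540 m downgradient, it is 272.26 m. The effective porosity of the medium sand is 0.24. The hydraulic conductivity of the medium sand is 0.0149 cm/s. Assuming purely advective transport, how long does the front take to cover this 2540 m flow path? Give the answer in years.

Convert K: 0.0149 cm/s × 864 = 12.87 m/day.
Hydraulic gradient i = (314.68 − 272.26) / 2540 = 42.42 / 2540 = 0.01670.
Darcy flux q = K · i = 12.87 × 0.01670 = 0.2150 m/day.
Seepage velocity v = q / n_e = 0.2150 / 0.24 = 0.8958 m/day.
Travel time t = L / v = 2540 / 0.8958 = 2835 days = 7.763 years.

7.76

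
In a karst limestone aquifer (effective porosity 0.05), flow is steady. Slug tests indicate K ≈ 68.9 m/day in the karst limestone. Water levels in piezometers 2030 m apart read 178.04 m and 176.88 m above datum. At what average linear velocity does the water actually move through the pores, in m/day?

0.787

Hydraulic gradient i = (178.04 − 176.88) / 2030 = 1.16 / 2030 = 0.0005714.
Darcy flux q = K · i = 68.90 × 0.0005714 = 0.03937 m/day.
Seepage velocity v = q / n_e = 0.03937 / 0.05 = 0.7874 m/day.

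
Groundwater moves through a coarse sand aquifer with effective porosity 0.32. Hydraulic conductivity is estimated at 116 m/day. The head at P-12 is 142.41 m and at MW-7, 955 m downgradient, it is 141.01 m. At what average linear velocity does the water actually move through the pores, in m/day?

0.531

Hydraulic gradient i = (142.41 − 141.01) / 955 = 1.4 / 955 = 0.001466.
Darcy flux q = K · i = 116.0 × 0.001466 = 0.1701 m/day.
Seepage velocity v = q / n_e = 0.1701 / 0.32 = 0.5314 m/day.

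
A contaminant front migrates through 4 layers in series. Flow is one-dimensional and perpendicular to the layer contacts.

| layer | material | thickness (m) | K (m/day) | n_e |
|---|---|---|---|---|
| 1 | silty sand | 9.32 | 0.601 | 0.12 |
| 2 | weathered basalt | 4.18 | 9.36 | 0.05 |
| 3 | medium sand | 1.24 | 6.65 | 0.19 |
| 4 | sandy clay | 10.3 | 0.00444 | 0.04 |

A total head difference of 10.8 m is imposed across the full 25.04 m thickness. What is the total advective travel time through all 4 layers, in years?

With flow normal to the layers, continuity requires the same specific discharge q through every layer.
Σ(b_i/K_i) = 9.32/0.601 + 4.18/9.36 + 1.24/6.65 + 10.3/0.00444 = 2336 d.
q = Δh / Σ(b_i/K_i) = 10.8 / 2336 = 0.004623 m/day.
In each layer the seepage velocity is v_i = q/n_i, so the layer transit time is t_i = b_i·n_i / q:
  layer 1 (silty sand): t_1 = 9.32 × 0.12 / 0.004623 = 241.9 d
  layer 2 (weathered basalt): t_2 = 4.18 × 0.05 / 0.004623 = 45.21 d
  layer 3 (medium sand): t_3 = 1.24 × 0.19 / 0.004623 = 50.96 d
  layer 4 (sandy clay): t_4 = 10.3 × 0.04 / 0.004623 = 89.11 d
Total t = Σ t_i = 427.2 days = 1.170 years.

1.17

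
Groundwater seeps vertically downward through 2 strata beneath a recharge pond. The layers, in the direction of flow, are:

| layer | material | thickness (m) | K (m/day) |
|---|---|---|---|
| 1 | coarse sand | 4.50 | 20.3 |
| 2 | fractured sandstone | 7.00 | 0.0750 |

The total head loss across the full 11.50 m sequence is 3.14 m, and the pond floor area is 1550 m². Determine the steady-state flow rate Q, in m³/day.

Flow is perpendicular to layering, so the layers act in series and the equivalent K is the thickness-weighted harmonic mean.
Total thickness L = 4.50 + 7.00 = 11.50 m.
Σ(b_i/K_i) = 4.50/20.3 + 7.00/0.0750 = 93.56 d.
K_eq = L / Σ(b_i/K_i) = 11.50 / 93.56 = 0.1229 m/day.
Q = K_eq · A · (Δh/L) = 0.1229 × 1550 × (3.14/11.50) = 52.02 m³/day.

52.0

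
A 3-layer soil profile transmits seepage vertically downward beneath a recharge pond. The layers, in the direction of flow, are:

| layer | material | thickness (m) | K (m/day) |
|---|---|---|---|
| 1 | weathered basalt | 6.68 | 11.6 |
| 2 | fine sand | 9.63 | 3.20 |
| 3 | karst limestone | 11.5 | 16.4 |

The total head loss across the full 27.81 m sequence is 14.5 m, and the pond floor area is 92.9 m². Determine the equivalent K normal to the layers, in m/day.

6.49

Flow is perpendicular to layering, so the layers act in series and the equivalent K is the thickness-weighted harmonic mean.
Total thickness L = 6.68 + 9.63 + 11.5 = 27.81 m.
Σ(b_i/K_i) = 6.68/11.6 + 9.63/3.20 + 11.5/16.4 = 4.286 d.
K_eq = L / Σ(b_i/K_i) = 27.81 / 4.286 = 6.488 m/day.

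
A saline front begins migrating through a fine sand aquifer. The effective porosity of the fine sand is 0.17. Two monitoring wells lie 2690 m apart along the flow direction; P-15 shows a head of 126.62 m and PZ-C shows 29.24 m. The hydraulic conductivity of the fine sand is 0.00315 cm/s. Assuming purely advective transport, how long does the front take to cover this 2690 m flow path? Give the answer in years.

Convert K: 0.00315 cm/s × 864 = 2.722 m/day.
Hydraulic gradient i = (126.62 − 29.24) / 2690 = 97.38 / 2690 = 0.03620.
Darcy flux q = K · i = 2.722 × 0.03620 = 0.09852 m/day.
Seepage velocity v = q / n_e = 0.09852 / 0.17 = 0.5796 m/day.
Travel time t = L / v = 2690 / 0.5796 = 4642 days = 12.71 years.

12.7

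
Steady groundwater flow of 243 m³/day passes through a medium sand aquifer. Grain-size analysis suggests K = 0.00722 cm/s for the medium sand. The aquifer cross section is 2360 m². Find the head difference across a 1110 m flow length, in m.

Convert K: 0.00722 cm/s × 864 = 6.238 m/day.
From Q = K·A·i, i = Q / (K·A) = 243 / (6.238 × 2360) = 0.01651.
Head loss Δh = i · L = 0.01651 × 1110 = 18.32 m.

18.3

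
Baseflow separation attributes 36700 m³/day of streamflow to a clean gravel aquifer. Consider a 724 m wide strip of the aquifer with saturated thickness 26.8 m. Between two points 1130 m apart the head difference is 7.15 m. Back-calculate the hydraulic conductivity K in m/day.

299

Cross-sectional area A = 724 × 26.8 = 19403 m².
Hydraulic gradient i = Δh / L = 7.15 / 1130 = 0.006327.
From Q = K·A·i, K = Q / (A·i) = 36700 / (19403 × 0.006327) = 298.9 m/day.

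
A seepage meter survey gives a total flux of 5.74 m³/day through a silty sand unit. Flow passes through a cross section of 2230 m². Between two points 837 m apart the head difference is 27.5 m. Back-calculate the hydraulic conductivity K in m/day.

0.0783

Hydraulic gradient i = Δh / L = 27.5 / 837 = 0.03286.
From Q = K·A·i, K = Q / (A·i) = 5.74 / (2230 × 0.03286) = 0.07834 m/day.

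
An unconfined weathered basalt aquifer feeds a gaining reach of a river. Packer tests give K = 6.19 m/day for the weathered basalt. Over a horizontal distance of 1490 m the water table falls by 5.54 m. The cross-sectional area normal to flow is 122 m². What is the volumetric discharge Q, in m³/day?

2.81

Hydraulic gradient i = Δh / L = 5.54 / 1490 = 0.003718.
Darcy's law: Q = K · A · i = 6.190 × 122.0 × 0.003718 = 2.808 m³/day.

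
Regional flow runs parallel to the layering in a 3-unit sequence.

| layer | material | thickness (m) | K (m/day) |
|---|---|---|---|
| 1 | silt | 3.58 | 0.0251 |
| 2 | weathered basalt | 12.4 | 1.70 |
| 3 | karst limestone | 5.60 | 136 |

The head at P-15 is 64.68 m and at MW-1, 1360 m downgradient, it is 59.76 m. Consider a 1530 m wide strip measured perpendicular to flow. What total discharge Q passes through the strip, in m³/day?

4330

Flow is parallel to layering, so each bed carries its own Darcy discharge and the transmissivities add.
Σ(K_i·b_i) = 0.0251×3.58 + 1.70×12.4 + 136×5.60 = 782.8 m²/day.
Hydraulic gradient i = (64.68 − 59.76) / 1360 = 4.92 / 1360 = 0.003618.
Q = Σ(K_i·b_i) · W · i = 782.8 × 1530 × 0.003618 = 4333 m³/day.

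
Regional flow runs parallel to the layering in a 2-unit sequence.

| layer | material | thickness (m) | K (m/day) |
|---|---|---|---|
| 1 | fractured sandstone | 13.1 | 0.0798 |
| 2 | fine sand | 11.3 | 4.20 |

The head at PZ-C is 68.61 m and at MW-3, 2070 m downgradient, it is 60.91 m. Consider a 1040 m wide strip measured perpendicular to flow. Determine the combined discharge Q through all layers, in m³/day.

188

Flow is parallel to layering, so each bed carries its own Darcy discharge and the transmissivities add.
Σ(K_i·b_i) = 0.0798×13.1 + 4.20×11.3 = 48.51 m²/day.
Hydraulic gradient i = (68.61 − 60.91) / 2070 = 7.7 / 2070 = 0.003720.
Q = Σ(K_i·b_i) · W · i = 48.51 × 1040 × 0.003720 = 187.6 m³/day.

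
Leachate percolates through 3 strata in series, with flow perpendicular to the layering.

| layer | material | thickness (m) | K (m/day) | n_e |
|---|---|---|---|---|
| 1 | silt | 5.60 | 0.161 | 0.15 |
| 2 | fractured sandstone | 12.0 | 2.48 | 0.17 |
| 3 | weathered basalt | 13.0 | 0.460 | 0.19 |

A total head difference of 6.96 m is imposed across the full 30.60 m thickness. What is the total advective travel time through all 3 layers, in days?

With flow normal to the layers, continuity requires the same specific discharge q through every layer.
Σ(b_i/K_i) = 5.60/0.161 + 12.0/2.48 + 13.0/0.460 = 67.88 d.
q = Δh / Σ(b_i/K_i) = 6.96 / 67.88 = 0.1025 m/day.
In each layer the seepage velocity is v_i = q/n_i, so the layer transit time is t_i = b_i·n_i / q:
  layer 1 (silt): t_1 = 5.60 × 0.15 / 0.1025 = 8.193 d
  layer 2 (fractured sandstone): t_2 = 12.0 × 0.17 / 0.1025 = 19.90 d
  layer 3 (weathered basalt): t_3 = 13.0 × 0.19 / 0.1025 = 24.09 d
Total t = Σ t_i = 52.18 days.

52.2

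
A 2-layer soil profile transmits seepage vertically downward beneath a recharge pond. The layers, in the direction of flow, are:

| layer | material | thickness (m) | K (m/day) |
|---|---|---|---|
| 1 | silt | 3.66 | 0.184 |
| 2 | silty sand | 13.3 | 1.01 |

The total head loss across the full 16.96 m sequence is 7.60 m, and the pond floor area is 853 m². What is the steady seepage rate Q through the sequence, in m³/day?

Flow is perpendicular to layering, so the layers act in series and the equivalent K is the thickness-weighted harmonic mean.
Total thickness L = 3.66 + 13.3 = 16.96 m.
Σ(b_i/K_i) = 3.66/0.184 + 13.3/1.01 = 33.06 d.
K_eq = L / Σ(b_i/K_i) = 16.96 / 33.06 = 0.5130 m/day.
Q = K_eq · A · (Δh/L) = 0.5130 × 853 × (7.60/16.96) = 196.1 m³/day.

196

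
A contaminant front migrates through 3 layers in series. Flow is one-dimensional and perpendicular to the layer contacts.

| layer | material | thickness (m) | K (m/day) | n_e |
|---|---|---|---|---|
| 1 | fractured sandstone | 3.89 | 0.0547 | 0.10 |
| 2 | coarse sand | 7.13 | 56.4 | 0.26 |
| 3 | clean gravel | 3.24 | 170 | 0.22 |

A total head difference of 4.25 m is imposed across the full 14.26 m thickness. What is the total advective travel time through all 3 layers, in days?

49.6

With flow normal to the layers, continuity requires the same specific discharge q through every layer.
Σ(b_i/K_i) = 3.89/0.0547 + 7.13/56.4 + 3.24/170 = 71.26 d.
q = Δh / Σ(b_i/K_i) = 4.25 / 71.26 = 0.05964 m/day.
In each layer the seepage velocity is v_i = q/n_i, so the layer transit time is t_i = b_i·n_i / q:
  layer 1 (fractured sandstone): t_1 = 3.89 × 0.10 / 0.05964 = 6.522 d
  layer 2 (coarse sand): t_2 = 7.13 × 0.26 / 0.05964 = 31.08 d
  layer 3 (clean gravel): t_3 = 3.24 × 0.22 / 0.05964 = 11.95 d
Total t = Σ t_i = 49.56 days.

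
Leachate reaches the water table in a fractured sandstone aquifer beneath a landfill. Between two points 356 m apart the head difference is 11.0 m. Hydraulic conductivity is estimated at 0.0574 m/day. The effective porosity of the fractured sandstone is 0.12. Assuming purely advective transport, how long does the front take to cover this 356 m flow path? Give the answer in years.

65.9

Hydraulic gradient i = Δh / L = 11.0 / 356 = 0.03090.
Darcy flux q = K · i = 0.05740 × 0.03090 = 0.001774 m/day.
Seepage velocity v = q / n_e = 0.001774 / 0.12 = 0.01478 m/day.
Travel time t = L / v = 356 / 0.01478 = 24087 days = 65.95 years.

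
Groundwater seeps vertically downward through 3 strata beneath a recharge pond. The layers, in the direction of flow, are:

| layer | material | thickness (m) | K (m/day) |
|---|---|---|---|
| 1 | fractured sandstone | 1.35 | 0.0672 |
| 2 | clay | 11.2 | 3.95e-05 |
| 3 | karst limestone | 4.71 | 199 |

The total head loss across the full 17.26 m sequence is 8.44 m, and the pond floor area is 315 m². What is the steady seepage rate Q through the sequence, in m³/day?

0.00938

Flow is perpendicular to layering, so the layers act in series and the equivalent K is the thickness-weighted harmonic mean.
Total thickness L = 1.35 + 11.2 + 4.71 = 17.26 m.
Σ(b_i/K_i) = 1.35/0.0672 + 11.2/3.95e-05 + 4.71/199 = 2.836e+05 d.
K_eq = L / Σ(b_i/K_i) = 17.26 / 2.836e+05 = 6.087e-05 m/day.
Q = K_eq · A · (Δh/L) = 6.087e-05 × 315 × (8.44/17.26) = 0.009376 m³/day.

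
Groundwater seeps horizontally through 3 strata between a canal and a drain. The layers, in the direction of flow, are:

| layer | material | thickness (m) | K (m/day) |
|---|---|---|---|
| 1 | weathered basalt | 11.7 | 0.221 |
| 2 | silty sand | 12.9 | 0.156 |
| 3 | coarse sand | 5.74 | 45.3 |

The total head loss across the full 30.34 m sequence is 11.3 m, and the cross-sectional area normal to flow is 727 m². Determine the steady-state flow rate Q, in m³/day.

60.5

Flow is perpendicular to layering, so the layers act in series and the equivalent K is the thickness-weighted harmonic mean.
Total thickness L = 11.7 + 12.9 + 5.74 = 30.34 m.
Σ(b_i/K_i) = 11.7/0.221 + 12.9/0.156 + 5.74/45.3 = 135.8 d.
K_eq = L / Σ(b_i/K_i) = 30.34 / 135.8 = 0.2235 m/day.
Q = K_eq · A · (Δh/L) = 0.2235 × 727 × (11.3/30.34) = 60.51 m³/day.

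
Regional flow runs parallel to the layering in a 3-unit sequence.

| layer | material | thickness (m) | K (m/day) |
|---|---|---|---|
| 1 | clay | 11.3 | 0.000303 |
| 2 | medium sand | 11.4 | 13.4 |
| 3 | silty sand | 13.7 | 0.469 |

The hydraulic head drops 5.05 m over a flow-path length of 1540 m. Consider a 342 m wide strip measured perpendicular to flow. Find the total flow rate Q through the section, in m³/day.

179

Flow is parallel to layering, so each bed carries its own Darcy discharge and the transmissivities add.
Σ(K_i·b_i) = 0.000303×11.3 + 13.4×11.4 + 0.469×13.7 = 159.2 m²/day.
Hydraulic gradient i = Δh / L = 5.05 / 1540 = 0.003279.
Q = Σ(K_i·b_i) · W · i = 159.2 × 342 × 0.003279 = 178.5 m³/day.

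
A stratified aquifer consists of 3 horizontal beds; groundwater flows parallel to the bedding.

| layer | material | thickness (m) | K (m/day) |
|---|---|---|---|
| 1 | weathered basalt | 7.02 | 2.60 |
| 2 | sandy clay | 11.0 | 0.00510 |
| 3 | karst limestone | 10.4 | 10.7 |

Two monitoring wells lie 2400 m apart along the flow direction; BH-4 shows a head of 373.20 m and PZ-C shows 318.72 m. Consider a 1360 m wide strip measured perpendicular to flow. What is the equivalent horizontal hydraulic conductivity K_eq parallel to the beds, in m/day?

4.56

Flow is parallel to layering, so each bed carries its own Darcy discharge and the transmissivities add.
Σ(K_i·b_i) = 2.60×7.02 + 0.00510×11.0 + 10.7×10.4 = 129.6 m²/day.
Total thickness b = 28.42 m, so K_eq = Σ(K_i·b_i)/b = 4.560 m/day.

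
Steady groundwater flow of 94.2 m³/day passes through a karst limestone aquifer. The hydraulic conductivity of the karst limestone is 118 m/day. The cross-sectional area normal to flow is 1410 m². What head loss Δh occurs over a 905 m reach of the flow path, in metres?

0.512

From Q = K·A·i, i = Q / (K·A) = 94.2 / (118.0 × 1410) = 0.0005662.
Head loss Δh = i · L = 0.0005662 × 905 = 0.5124 m.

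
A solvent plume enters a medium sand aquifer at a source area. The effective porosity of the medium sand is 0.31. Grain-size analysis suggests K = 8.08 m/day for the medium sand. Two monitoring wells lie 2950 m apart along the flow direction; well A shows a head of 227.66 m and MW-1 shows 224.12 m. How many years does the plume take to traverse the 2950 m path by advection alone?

Hydraulic gradient i = (227.66 − 224.12) / 2950 = 3.54 / 2950 = 0.001200.
Darcy flux q = K · i = 8.080 × 0.001200 = 0.009696 m/day.
Seepage velocity v = q / n_e = 0.009696 / 0.31 = 0.03128 m/day.
Travel time t = L / v = 2950 / 0.03128 = 94317 days = 258.2 years.

258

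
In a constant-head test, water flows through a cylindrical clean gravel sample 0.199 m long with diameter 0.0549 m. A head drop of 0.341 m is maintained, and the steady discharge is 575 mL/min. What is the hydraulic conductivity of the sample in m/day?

Cross-sectional area A = π·(d/2)² = π × (0.0549/2)² = 0.002367 m².
Convert discharge: 575 mL/min = 9.583e-06 m³/s.
Darcy's law rearranged: K = Q·L / (A·Δh) = 9.583e-06 × 0.199 / (0.002367 × 0.341) = 0.002363 m/s = 204.1 m/day.

204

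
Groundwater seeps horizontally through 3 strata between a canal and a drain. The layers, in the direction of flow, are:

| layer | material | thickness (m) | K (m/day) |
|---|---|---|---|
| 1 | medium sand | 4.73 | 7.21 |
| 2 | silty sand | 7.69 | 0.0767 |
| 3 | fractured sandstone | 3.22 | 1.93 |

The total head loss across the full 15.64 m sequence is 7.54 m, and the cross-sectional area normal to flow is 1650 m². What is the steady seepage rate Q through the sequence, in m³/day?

121

Flow is perpendicular to layering, so the layers act in series and the equivalent K is the thickness-weighted harmonic mean.
Total thickness L = 4.73 + 7.69 + 3.22 = 15.64 m.
Σ(b_i/K_i) = 4.73/7.21 + 7.69/0.0767 + 3.22/1.93 = 102.6 d.
K_eq = L / Σ(b_i/K_i) = 15.64 / 102.6 = 0.1525 m/day.
Q = K_eq · A · (Δh/L) = 0.1525 × 1650 × (7.54/15.64) = 121.3 m³/day.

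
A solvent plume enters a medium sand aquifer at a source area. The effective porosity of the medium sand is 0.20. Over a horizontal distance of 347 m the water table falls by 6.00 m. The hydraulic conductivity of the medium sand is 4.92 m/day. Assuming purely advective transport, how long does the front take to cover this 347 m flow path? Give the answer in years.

2.23

Hydraulic gradient i = Δh / L = 6.00 / 347 = 0.01729.
Darcy flux q = K · i = 4.920 × 0.01729 = 0.08507 m/day.
Seepage velocity v = q / n_e = 0.08507 / 0.20 = 0.4254 m/day.
Travel time t = L / v = 347 / 0.4254 = 815.8 days = 2.233 years.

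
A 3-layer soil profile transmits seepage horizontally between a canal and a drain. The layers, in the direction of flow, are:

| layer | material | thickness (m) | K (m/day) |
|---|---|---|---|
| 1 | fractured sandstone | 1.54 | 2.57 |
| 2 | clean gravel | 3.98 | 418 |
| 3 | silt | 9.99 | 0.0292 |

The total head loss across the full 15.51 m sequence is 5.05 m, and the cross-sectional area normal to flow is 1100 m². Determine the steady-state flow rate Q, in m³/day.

Flow is perpendicular to layering, so the layers act in series and the equivalent K is the thickness-weighted harmonic mean.
Total thickness L = 1.54 + 3.98 + 9.99 = 15.51 m.
Σ(b_i/K_i) = 1.54/2.57 + 3.98/418 + 9.99/0.0292 = 342.7 d.
K_eq = L / Σ(b_i/K_i) = 15.51 / 342.7 = 0.04525 m/day.
Q = K_eq · A · (Δh/L) = 0.04525 × 1100 × (5.05/15.51) = 16.21 m³/day.

16.2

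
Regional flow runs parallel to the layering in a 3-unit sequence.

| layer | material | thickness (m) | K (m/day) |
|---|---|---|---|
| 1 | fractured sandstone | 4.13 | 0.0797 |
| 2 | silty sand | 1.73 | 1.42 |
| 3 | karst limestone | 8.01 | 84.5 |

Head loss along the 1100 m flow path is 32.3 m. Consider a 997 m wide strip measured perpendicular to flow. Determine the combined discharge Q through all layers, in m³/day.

Flow is parallel to layering, so each bed carries its own Darcy discharge and the transmissivities add.
Σ(K_i·b_i) = 0.0797×4.13 + 1.42×1.73 + 84.5×8.01 = 679.6 m²/day.
Hydraulic gradient i = Δh / L = 32.3 / 1100 = 0.02936.
Q = Σ(K_i·b_i) · W · i = 679.6 × 997 × 0.02936 = 19897 m³/day.

19900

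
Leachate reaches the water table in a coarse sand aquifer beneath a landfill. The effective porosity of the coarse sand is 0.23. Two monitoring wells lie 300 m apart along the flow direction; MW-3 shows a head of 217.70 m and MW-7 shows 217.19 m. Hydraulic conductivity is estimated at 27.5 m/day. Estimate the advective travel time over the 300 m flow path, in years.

Hydraulic gradient i = (217.70 − 217.19) / 300 = 0.51 / 300 = 0.001700.
Darcy flux q = K · i = 27.50 × 0.001700 = 0.04675 m/day.
Seepage velocity v = q / n_e = 0.04675 / 0.23 = 0.2033 m/day.
Travel time t = L / v = 300 / 0.2033 = 1476 days = 4.041 years.

4.04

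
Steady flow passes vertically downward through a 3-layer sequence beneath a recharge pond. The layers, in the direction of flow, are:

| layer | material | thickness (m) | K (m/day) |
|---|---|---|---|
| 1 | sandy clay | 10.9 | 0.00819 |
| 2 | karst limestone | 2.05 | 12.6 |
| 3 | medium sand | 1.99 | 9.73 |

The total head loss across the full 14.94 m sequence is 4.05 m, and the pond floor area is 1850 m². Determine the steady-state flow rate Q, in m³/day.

5.63

Flow is perpendicular to layering, so the layers act in series and the equivalent K is the thickness-weighted harmonic mean.
Total thickness L = 10.9 + 2.05 + 1.99 = 14.94 m.
Σ(b_i/K_i) = 10.9/0.00819 + 2.05/12.6 + 1.99/9.73 = 1331 d.
K_eq = L / Σ(b_i/K_i) = 14.94 / 1331 = 0.01122 m/day.
Q = K_eq · A · (Δh/L) = 0.01122 × 1850 × (4.05/14.94) = 5.628 m³/day.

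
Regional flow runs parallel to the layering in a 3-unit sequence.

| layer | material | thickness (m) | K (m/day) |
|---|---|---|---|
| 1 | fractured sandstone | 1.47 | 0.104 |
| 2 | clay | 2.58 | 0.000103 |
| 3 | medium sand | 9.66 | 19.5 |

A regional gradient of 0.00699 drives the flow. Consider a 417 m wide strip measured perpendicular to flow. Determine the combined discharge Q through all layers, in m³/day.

550

Flow is parallel to layering, so each bed carries its own Darcy discharge and the transmissivities add.
Σ(K_i·b_i) = 0.104×1.47 + 0.000103×2.58 + 19.5×9.66 = 188.5 m²/day.
Hydraulic gradient i = 0.00699.
Q = Σ(K_i·b_i) · W · i = 188.5 × 417 × 0.006990 = 549.5 m³/day.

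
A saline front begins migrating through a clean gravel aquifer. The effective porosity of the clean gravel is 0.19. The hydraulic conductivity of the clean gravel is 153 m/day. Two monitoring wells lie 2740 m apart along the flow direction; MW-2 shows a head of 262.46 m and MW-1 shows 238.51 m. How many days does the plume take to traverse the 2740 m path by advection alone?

Hydraulic gradient i = (262.46 − 238.51) / 2740 = 23.95 / 2740 = 0.008741.
Darcy flux q = K · i = 153.0 × 0.008741 = 1.337 m/day.
Seepage velocity v = q / n_e = 1.337 / 0.19 = 7.039 m/day.
Travel time t = L / v = 2740 / 7.039 = 389.3 days.

389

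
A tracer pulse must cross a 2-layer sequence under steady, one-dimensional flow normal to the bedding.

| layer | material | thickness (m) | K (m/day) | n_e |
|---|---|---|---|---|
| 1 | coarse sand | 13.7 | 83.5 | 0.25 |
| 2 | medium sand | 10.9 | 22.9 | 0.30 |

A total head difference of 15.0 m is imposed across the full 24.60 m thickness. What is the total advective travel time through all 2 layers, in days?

With flow normal to the layers, continuity requires the same specific discharge q through every layer.
Σ(b_i/K_i) = 13.7/83.5 + 10.9/22.9 = 0.6401 d.
q = Δh / Σ(b_i/K_i) = 15.0 / 0.6401 = 23.44 m/day.
In each layer the seepage velocity is v_i = q/n_i, so the layer transit time is t_i = b_i·n_i / q:
  layer 1 (coarse sand): t_1 = 13.7 × 0.25 / 23.44 = 0.1461 d
  layer 2 (medium sand): t_2 = 10.9 × 0.30 / 23.44 = 0.1395 d
Total t = Σ t_i = 0.2857 days.

0.286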